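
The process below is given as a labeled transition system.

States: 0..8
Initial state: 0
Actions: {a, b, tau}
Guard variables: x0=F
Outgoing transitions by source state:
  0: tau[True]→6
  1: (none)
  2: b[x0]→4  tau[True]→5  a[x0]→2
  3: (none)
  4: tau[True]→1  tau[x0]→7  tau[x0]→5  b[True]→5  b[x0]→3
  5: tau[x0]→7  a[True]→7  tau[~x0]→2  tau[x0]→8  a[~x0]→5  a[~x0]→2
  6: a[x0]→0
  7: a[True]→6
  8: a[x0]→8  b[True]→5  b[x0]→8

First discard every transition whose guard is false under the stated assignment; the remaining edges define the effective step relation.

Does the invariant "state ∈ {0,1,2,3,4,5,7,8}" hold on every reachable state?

Safe = {0,1,2,3,4,5,7,8}
R = {0,6}
  0: safe
  6: ✗ unsafe
counterexample path to 6: tau

Answer: INVARIANT VIOLATED at state 6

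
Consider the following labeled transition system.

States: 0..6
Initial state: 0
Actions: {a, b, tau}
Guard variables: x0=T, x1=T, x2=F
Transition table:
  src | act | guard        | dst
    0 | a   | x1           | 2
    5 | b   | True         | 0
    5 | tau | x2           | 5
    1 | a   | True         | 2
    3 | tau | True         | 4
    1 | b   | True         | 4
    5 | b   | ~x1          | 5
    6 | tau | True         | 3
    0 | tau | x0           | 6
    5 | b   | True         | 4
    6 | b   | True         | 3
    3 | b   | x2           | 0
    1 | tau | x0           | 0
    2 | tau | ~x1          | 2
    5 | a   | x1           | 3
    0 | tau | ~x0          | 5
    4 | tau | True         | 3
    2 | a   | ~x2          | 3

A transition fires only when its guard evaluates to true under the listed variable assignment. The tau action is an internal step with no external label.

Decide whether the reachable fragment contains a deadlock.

Answer: DEADLOCK-FREE

Analysis:
Reachable = {0,2,3,4,6}
  0: a→2  tau→6  [2 exit(s)]
  2: a→3  [1 exit(s)]
  3: tau→4  [1 exit(s)]
  4: tau→3  [1 exit(s)]
  6: b→3  tau→3  [2 exit(s)]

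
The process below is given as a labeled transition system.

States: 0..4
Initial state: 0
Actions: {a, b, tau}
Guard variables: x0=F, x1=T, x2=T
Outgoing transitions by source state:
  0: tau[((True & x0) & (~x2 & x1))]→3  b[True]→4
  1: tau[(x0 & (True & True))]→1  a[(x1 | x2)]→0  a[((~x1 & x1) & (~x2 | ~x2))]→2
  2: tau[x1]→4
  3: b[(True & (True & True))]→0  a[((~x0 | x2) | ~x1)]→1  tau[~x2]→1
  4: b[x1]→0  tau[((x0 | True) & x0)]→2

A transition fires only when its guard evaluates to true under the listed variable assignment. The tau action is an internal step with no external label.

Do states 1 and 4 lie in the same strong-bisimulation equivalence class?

Refine partition for ~:
  P[0] = {{0,1,2,3,4}}
  P[1] = {{0,4},{1},{2},{3}}
stable after 2 split(s): 4 block(s)
[1]={1}  [4]={0,4}

Answer: NOT BISIMILAR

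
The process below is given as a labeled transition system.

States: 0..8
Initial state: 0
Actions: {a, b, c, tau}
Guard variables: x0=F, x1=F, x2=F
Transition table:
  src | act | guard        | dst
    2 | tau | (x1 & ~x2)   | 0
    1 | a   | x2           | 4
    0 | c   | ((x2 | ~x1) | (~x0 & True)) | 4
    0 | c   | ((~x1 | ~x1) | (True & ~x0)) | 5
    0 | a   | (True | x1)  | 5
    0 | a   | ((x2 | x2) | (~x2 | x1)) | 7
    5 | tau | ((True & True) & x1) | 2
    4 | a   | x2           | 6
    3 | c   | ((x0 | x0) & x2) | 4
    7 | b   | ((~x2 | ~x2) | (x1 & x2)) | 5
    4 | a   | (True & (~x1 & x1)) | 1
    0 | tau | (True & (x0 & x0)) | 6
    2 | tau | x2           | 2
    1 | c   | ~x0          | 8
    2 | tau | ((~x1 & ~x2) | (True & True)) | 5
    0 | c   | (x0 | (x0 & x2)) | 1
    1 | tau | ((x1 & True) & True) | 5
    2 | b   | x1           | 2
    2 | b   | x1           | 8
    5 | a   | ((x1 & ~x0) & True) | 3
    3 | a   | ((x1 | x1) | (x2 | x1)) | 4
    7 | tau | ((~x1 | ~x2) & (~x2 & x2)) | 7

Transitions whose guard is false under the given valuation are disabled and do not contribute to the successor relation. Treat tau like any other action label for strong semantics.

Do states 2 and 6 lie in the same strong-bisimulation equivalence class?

Answer: NOT BISIMILAR

Working:
Bisimulation quotient by refinement:
  P[0] = {{0,1,2,3,4,5,6,7,8}}
  P[1] = {{0},{1},{2},{3,4,5,6,8},{7}}
Fixed point at round 2; 5 class(es).
class of 2: {2}; class of 6: {3,4,5,6,8}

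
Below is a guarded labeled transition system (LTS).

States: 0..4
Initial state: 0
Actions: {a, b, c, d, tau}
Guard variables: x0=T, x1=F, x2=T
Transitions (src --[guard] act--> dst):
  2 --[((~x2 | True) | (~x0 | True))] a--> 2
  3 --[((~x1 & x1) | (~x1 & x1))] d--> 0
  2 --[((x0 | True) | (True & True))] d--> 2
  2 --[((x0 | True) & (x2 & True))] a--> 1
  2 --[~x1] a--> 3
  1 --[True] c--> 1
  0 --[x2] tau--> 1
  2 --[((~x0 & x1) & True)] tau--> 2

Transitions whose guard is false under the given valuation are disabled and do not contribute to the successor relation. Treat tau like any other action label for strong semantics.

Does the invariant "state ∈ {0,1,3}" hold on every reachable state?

Inv-set: {0,1,3}
Reachable = {0,1}
  0: safe
  1: safe

Answer: INVARIANT HOLDS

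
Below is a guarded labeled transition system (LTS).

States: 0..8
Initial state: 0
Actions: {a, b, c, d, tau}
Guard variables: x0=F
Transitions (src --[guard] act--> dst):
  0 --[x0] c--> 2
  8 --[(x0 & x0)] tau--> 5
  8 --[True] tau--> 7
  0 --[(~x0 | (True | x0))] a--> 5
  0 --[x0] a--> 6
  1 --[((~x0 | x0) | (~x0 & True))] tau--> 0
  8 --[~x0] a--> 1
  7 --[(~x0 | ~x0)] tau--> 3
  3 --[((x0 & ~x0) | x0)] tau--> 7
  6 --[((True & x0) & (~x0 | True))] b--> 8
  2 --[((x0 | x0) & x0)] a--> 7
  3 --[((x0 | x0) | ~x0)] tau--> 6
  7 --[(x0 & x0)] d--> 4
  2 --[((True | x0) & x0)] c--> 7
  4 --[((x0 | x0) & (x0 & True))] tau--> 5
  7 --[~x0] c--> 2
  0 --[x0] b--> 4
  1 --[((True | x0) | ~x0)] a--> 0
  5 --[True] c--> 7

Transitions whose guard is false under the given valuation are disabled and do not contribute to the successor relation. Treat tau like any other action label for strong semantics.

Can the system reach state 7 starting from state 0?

9 transition(s) survive guard evaluation.
depth 0: {0}
depth 1: {5}  cumulative {0,5}
depth 2: {7}  cumulative {0,5,7}
depth 3: {2,3}  cumulative {0,2,3,5,7}
depth 4: {6}  cumulative {0,2,3,5,6,7}
R = {0,2,3,5,6,7}
trace reaching 7: a·c

Answer: REACHABLE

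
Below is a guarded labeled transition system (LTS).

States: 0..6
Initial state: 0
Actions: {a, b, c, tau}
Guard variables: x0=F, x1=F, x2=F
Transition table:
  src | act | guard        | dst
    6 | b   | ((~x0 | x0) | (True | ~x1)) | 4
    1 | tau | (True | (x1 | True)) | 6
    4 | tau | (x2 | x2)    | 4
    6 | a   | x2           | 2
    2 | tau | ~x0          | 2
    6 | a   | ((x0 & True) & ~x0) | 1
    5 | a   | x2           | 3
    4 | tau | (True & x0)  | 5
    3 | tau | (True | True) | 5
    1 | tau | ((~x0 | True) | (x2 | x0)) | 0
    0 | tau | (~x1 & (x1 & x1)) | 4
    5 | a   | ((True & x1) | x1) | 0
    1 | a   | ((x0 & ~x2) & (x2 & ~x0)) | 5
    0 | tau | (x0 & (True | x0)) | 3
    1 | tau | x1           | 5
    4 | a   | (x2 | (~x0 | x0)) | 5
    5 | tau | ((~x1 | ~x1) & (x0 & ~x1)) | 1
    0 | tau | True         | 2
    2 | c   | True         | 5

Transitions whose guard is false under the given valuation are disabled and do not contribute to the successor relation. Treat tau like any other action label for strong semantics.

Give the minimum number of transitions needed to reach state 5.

Layered search for 5:
  Layer 0: {0}
  Layer 1: {2}
  Layer 2: {5}
first hit 5 at d=2 via tau·c

Answer: 2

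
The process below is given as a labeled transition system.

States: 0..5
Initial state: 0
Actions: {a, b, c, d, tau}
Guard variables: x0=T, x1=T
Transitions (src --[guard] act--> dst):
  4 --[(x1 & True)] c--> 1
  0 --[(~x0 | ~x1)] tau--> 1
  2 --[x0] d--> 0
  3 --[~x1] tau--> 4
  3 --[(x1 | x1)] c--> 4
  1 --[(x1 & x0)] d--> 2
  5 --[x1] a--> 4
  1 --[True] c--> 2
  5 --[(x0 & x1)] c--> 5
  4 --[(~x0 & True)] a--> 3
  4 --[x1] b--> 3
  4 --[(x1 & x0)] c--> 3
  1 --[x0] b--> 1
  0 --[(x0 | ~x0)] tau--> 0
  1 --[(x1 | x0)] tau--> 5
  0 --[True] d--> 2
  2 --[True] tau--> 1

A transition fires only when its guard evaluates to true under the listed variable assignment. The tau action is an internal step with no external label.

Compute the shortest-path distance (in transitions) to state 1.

Answer: 2

Analysis:
BFS to 1:
  depth 0: {0}
  depth 1: {2}
  depth 2: {1}
1 enters at depth 2; path d·tau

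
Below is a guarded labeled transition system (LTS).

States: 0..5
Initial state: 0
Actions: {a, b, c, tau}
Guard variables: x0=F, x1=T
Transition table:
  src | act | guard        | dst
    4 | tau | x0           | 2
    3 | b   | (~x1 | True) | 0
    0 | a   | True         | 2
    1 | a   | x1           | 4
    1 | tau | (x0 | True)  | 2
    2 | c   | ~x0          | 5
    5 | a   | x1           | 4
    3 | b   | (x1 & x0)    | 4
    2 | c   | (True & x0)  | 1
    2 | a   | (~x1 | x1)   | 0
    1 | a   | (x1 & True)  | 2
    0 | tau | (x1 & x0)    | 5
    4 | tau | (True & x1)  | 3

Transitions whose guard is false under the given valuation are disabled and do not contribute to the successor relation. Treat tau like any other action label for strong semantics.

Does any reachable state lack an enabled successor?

Reachable = {0,2,3,4,5}
  0: a→2  [1 exit(s)]
  2: a→0  c→5  [2 exit(s)]
  3: b→0  [1 exit(s)]
  4: tau→3  [1 exit(s)]
  5: a→4  [1 exit(s)]

Answer: DEADLOCK-FREE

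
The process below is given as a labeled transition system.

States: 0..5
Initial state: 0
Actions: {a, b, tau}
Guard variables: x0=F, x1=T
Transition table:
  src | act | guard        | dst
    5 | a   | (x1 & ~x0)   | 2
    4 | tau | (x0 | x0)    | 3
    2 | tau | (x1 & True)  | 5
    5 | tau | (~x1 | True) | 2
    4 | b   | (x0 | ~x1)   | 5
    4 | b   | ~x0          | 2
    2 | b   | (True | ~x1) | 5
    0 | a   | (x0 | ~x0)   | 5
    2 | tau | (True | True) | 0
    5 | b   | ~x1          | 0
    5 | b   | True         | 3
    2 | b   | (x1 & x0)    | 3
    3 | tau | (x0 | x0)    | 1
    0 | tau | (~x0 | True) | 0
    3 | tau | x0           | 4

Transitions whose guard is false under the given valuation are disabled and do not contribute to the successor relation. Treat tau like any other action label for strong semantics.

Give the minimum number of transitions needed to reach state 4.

Answer: UNREACHABLE

Analysis:
Layered search for 4:
  depth 0: {0}
  depth 1: {5}
  depth 2: {2,3}
4 never appears.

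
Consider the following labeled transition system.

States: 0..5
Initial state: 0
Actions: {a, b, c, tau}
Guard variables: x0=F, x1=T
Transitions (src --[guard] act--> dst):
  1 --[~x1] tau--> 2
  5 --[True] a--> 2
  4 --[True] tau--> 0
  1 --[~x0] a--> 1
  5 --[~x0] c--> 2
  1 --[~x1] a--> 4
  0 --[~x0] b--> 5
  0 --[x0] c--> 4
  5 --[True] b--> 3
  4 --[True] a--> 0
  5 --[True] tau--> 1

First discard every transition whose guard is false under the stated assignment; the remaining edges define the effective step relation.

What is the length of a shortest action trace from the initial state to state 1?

Breadth-first toward 1:
  Layer 0: {0}
  Layer 1: {5}
  Layer 2: {1,2,3}
depth(1)=2, e.g. b·tau

Answer: 2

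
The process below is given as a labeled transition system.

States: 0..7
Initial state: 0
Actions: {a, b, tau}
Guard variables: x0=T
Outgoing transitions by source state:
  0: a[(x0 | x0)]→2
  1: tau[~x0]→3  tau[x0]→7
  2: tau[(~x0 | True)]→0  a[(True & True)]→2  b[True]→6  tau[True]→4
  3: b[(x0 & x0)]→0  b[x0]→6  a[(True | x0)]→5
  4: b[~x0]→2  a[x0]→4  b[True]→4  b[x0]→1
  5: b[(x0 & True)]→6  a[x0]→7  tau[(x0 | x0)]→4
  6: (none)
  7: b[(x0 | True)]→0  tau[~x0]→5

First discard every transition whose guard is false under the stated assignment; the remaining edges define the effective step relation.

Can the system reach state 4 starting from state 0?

16 transition(s) survive guard evaluation.
depth 0: {0}
depth 1: {2}  cumulative {0,2}
depth 2: {4,6}  cumulative {0,2,4,6}
depth 3: {1}  cumulative {0,1,2,4,6}
depth 4: {7}  cumulative {0,1,2,4,6,7}
Reachable = {0,1,2,4,6,7}
Path to 4: a·tau

Answer: REACHABLE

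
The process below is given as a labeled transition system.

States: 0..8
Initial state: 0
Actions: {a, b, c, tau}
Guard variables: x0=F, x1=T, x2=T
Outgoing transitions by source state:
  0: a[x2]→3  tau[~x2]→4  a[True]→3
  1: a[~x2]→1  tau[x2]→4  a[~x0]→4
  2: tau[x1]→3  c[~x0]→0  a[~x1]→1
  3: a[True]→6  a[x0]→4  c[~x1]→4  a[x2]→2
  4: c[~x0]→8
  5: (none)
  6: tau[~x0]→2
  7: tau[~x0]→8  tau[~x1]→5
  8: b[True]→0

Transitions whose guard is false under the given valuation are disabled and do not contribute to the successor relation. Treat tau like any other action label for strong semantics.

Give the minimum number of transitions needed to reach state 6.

Answer: 2

Working:
Breadth-first toward 6:
  depth 0: {0}
  depth 1: {3}
  depth 2: {2,6}
depth(6)=2, e.g. a·a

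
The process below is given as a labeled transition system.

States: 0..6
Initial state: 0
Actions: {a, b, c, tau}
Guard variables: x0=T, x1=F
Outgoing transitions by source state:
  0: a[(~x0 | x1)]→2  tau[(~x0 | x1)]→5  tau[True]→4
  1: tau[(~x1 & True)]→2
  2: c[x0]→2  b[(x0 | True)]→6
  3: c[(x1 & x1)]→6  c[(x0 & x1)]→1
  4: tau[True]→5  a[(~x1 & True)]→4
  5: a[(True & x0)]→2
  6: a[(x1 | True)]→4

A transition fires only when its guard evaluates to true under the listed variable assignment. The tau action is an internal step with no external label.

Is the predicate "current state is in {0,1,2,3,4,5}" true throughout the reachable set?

Answer: INVARIANT VIOLATED at state 6

Analysis:
Safe = {0,1,2,3,4,5}
Reach set: {0,2,4,5,6}
  0: ok
  2: ok
  4: ok
  5: ok
  6: outside
counterexample path to 6: tau·tau·a·b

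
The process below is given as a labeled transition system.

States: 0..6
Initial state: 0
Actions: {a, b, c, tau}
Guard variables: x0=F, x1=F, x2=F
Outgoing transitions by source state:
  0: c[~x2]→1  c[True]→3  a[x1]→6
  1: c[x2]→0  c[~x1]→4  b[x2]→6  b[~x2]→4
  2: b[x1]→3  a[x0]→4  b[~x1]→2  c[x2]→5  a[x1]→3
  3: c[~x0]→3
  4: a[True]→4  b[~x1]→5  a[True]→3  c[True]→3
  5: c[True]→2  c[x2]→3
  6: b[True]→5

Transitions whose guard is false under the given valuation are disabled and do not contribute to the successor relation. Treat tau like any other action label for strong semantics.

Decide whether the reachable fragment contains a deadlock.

Reach set: {0,1,2,3,4,5}
  0: c→1  c→3  [2 exit(s)]
  1: b→4  c→4  [2 exit(s)]
  2: b→2  [1 exit(s)]
  3: c→3  [1 exit(s)]
  4: a→3  a→4  b→5  c→3  [4 exit(s)]
  5: c→2  [1 exit(s)]

Answer: DEADLOCK-FREE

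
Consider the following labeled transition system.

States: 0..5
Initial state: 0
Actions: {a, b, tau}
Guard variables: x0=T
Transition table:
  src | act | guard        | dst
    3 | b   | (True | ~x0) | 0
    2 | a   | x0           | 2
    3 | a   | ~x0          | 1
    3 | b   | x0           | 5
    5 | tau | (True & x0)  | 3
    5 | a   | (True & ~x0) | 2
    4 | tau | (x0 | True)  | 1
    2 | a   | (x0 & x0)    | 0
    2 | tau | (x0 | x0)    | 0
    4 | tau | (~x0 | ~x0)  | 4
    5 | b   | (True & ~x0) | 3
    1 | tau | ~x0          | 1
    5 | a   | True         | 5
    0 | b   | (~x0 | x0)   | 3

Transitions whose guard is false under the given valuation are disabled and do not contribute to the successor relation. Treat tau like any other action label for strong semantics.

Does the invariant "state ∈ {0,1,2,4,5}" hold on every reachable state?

Answer: INVARIANT VIOLATED at state 3

Working:
Safe = {0,1,2,4,5}
Reachable = {0,3,5}
  0: ✓
  3: outside
  5: ✓
reach 3 via b — violates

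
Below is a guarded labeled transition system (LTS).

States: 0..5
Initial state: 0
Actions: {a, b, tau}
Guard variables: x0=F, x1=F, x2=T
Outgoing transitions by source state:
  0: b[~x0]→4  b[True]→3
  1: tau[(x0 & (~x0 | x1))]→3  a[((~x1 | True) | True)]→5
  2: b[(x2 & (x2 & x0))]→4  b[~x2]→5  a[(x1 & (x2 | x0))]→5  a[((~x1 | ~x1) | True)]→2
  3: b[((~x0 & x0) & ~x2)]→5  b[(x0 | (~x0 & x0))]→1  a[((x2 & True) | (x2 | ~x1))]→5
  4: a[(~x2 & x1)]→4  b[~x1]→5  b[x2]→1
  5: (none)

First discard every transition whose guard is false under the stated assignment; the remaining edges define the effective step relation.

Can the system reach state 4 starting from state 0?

7 transition(s) survive guard evaluation.
L0 = {0}
L1 = {3,4}  total {0,3,4}
L2 = {1,5}  total {0,1,3,4,5}
R = {0,1,3,4,5}
trace reaching 4: b

Answer: REACHABLE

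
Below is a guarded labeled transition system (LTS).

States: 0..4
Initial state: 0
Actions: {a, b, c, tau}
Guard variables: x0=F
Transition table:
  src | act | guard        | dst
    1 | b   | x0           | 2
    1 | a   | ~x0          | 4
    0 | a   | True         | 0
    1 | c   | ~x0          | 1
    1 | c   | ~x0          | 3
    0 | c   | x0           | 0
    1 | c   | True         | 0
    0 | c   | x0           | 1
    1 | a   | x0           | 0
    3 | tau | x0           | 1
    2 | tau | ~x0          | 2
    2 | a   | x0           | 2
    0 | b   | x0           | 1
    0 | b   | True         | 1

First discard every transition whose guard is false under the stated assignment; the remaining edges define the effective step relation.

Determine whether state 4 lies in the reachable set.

Answer: REACHABLE

Analysis:
7 transition(s) survive guard evaluation.
Layer 0: {0}
Layer 1: {1}  total {0,1}
Layer 2: {3,4}  total {0,1,3,4}
Reachable = {0,1,3,4}
Path to 4: b·a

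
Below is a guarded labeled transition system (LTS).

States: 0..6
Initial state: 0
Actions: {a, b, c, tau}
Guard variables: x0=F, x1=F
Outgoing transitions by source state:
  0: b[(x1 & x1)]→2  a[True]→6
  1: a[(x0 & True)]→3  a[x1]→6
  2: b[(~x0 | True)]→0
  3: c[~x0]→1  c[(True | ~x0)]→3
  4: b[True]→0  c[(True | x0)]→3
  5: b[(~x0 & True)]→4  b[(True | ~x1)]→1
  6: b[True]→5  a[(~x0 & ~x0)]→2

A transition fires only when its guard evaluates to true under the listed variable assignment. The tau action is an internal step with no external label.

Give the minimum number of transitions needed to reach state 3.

Answer: 4

Trace:
Layered search for 3:
  depth 0: {0}
  depth 1: {6}
  depth 2: {2,5}
  depth 3: {1,4}
  depth 4: {3}
3 enters at depth 4; path a·b·b·c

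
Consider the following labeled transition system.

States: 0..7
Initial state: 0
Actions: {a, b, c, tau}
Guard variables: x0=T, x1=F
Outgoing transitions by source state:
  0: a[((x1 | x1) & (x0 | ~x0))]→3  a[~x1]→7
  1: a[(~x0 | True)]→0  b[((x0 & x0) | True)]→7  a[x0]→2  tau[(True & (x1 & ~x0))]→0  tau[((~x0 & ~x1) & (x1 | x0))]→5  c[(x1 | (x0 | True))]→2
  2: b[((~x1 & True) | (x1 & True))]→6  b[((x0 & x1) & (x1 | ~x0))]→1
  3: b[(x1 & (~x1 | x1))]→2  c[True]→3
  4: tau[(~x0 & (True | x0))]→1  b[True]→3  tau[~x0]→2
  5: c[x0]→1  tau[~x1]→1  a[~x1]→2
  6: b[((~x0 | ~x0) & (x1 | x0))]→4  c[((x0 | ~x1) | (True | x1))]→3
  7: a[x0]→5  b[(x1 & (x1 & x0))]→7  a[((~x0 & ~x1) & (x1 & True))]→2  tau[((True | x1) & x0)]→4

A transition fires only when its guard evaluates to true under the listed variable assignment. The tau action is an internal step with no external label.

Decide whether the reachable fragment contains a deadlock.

R = {0,1,2,3,4,5,6,7}
  0: a→7  [deg 1]
  1: a→0  a→2  b→7  c→2  [deg 4]
  2: b→6  [deg 1]
  3: c→3  [deg 1]
  4: b→3  [deg 1]
  5: a→2  c→1  tau→1  [deg 3]
  6: c→3  [deg 1]
  7: a→5  tau→4  [deg 2]

Answer: DEADLOCK-FREE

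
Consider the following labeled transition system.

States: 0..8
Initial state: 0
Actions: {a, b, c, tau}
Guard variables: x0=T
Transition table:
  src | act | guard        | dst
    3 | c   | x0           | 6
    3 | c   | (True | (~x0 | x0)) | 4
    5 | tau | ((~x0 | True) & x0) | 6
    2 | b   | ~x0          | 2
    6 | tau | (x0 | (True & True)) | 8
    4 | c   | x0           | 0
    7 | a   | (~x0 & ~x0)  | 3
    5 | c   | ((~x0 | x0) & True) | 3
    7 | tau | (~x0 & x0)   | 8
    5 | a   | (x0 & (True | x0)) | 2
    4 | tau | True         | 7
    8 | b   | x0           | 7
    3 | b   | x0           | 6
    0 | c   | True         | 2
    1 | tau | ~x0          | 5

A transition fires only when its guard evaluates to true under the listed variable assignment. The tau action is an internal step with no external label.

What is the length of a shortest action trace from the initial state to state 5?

Answer: UNREACHABLE

Trace:
Breadth-first toward 5:
  Layer 0: {0}
  Layer 1: {2}
5 never appears.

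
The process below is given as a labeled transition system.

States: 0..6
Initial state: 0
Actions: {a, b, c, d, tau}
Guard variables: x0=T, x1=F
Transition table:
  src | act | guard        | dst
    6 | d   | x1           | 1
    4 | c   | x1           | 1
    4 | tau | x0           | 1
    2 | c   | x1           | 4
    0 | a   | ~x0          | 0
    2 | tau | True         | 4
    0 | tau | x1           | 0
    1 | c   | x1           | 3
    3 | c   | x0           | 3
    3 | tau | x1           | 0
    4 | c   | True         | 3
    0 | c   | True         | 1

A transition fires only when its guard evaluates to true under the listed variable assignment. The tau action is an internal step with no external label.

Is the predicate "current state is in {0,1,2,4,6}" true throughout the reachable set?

Answer: INVARIANT HOLDS

Trace:
Inv-set: {0,1,2,4,6}
R = {0,1}
  0: ok
  1: ok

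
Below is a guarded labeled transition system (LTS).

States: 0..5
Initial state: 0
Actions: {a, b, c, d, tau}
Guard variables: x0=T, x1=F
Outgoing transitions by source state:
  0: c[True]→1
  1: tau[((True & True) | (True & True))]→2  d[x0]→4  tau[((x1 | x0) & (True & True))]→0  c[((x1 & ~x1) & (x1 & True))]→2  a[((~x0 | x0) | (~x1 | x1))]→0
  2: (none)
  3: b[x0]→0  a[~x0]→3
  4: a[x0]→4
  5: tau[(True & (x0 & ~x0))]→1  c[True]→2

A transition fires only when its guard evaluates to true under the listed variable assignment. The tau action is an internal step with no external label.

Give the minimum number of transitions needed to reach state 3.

Answer: UNREACHABLE

Working:
BFS to 3:
  L0 = {0}
  L1 = {1}
  L2 = {2,4}
3 never appears.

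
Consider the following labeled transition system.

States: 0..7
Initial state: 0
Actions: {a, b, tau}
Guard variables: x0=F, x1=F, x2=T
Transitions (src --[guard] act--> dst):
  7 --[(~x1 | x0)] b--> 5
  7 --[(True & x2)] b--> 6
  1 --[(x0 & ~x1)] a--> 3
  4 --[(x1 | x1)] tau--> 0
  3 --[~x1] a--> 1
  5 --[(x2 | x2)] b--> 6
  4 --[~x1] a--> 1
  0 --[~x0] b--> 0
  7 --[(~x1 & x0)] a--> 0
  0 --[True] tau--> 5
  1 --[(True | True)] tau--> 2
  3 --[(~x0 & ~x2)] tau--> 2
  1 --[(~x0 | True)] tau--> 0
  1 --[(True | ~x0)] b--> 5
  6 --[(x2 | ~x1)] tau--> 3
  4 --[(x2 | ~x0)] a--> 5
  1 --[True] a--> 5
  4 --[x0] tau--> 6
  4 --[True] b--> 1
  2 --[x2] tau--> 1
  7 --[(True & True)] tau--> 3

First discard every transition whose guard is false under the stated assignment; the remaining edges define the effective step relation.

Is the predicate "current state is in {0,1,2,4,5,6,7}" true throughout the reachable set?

Answer: INVARIANT VIOLATED at state 3

Trace:
Inv-set: {0,1,2,4,5,6,7}
R = {0,1,2,3,5,6}
  0: ✓
  1: ✓
  2: ✓
  3: ✗ unsafe
  5: ✓
  6: ✓
counterexample path to 3: tau·b·tau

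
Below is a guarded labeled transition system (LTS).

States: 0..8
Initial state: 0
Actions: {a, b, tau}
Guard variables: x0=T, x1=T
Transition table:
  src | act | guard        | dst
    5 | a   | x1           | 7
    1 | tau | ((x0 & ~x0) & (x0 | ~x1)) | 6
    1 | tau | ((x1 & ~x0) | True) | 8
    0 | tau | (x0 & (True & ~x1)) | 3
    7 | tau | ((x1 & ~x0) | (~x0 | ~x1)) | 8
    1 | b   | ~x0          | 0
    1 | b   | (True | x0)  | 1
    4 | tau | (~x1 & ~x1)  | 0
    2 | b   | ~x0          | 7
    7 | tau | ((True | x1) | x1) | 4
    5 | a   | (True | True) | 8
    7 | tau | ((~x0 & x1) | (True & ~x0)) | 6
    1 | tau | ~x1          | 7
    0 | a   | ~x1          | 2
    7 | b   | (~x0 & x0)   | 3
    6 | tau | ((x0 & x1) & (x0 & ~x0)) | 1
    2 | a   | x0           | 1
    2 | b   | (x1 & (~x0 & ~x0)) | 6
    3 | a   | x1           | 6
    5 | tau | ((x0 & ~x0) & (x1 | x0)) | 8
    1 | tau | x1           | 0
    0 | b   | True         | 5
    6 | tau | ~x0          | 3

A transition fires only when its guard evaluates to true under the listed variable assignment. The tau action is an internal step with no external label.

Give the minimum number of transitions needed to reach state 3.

Answer: UNREACHABLE

Trace:
BFS to 3:
  depth 0: {0}
  depth 1: {5}
  depth 2: {7,8}
  depth 3: {4}
3 never appears.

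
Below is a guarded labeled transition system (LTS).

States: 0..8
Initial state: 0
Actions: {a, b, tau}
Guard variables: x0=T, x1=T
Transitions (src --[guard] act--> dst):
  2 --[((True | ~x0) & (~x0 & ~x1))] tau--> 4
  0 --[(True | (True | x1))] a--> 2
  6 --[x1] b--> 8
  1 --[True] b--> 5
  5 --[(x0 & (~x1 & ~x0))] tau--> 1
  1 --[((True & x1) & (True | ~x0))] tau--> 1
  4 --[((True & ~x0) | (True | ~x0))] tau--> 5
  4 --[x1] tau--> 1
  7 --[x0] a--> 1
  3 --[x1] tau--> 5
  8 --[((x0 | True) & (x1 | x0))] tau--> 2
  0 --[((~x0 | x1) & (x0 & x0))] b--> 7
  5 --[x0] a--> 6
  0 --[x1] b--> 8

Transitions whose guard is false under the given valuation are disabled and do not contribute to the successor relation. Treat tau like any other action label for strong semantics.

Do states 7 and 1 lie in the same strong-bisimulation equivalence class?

Answer: NOT BISIMILAR

Analysis:
Refine partition for ~:
  round 0: {{0,1,2,3,4,5,6,7,8}}
  round 1: {{0},{1},{2},{3,4,8},{5,7},{6}}
  round 2: {{0},{1},{2},{3},{4},{5},{6},{7},{8}}
stable after 3 split(s): 9 block(s)
[7]={7}  [1]={1}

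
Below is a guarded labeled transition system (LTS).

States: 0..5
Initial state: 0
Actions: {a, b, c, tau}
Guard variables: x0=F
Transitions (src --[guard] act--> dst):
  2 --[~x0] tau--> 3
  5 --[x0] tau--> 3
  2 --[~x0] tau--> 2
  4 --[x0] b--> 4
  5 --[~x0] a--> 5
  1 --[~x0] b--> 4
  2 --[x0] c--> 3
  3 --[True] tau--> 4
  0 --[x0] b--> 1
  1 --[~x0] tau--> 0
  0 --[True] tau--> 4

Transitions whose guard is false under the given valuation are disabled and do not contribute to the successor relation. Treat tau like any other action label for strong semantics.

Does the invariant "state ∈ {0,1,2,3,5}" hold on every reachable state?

Answer: INVARIANT VIOLATED at state 4

Working:
Inv-set: {0,1,2,3,5}
R = {0,4}
  0: ✓
  4: VIOLATES
witness against invariant: tau → 4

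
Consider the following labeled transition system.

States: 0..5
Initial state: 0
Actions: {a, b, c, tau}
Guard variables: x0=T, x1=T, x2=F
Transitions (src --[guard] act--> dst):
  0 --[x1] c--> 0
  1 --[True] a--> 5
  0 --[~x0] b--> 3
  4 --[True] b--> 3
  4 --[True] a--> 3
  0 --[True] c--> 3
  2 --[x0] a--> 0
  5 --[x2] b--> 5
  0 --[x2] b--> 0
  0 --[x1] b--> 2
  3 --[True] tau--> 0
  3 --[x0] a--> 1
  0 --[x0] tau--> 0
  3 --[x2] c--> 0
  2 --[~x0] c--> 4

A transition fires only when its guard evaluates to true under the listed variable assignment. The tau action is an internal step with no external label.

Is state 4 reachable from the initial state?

Answer: UNREACHABLE

Analysis:
After dropping false guards: 10 live edges.
depth 0: {0}
depth 1: {2,3}  total {0,2,3}
depth 2: {1}  total {0,1,2,3}
depth 3: {5}  total {0,1,2,3,5}
Reachable = {0,1,2,3,5}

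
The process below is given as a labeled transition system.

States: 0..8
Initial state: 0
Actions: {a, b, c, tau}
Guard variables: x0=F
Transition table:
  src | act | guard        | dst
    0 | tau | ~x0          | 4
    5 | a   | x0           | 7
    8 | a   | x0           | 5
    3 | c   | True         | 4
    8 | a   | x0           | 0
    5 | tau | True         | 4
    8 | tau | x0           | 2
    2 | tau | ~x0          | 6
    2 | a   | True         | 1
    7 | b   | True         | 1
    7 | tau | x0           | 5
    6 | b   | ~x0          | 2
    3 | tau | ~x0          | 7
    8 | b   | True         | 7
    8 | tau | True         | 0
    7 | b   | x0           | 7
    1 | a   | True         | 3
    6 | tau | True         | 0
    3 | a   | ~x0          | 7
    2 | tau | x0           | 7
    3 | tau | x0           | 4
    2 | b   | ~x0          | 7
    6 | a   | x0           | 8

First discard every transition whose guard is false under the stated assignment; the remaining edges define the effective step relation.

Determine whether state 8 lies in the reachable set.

Answer: UNREACHABLE

Working:
14 transition(s) survive guard evaluation.
depth 0: {0}
depth 1: {4}  now seen {0,4}
Reachable = {0,4}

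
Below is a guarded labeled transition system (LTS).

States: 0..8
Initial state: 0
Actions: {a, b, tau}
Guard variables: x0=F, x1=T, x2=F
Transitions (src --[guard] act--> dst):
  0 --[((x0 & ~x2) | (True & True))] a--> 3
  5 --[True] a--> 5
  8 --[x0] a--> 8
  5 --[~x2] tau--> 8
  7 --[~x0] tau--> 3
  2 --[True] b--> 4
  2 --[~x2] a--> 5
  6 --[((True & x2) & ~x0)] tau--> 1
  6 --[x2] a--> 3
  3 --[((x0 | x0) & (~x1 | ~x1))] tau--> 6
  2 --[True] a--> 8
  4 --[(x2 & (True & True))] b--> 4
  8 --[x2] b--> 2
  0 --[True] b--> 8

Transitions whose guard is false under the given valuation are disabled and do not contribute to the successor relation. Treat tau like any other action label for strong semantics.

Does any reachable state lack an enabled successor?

Reachable = {0,3,8}
  0: a→3  b→8  [2 out]
  3: ∅  [STUCK]
  8: ∅  [STUCK]
witness 3: a

Answer: DEADLOCK at state 3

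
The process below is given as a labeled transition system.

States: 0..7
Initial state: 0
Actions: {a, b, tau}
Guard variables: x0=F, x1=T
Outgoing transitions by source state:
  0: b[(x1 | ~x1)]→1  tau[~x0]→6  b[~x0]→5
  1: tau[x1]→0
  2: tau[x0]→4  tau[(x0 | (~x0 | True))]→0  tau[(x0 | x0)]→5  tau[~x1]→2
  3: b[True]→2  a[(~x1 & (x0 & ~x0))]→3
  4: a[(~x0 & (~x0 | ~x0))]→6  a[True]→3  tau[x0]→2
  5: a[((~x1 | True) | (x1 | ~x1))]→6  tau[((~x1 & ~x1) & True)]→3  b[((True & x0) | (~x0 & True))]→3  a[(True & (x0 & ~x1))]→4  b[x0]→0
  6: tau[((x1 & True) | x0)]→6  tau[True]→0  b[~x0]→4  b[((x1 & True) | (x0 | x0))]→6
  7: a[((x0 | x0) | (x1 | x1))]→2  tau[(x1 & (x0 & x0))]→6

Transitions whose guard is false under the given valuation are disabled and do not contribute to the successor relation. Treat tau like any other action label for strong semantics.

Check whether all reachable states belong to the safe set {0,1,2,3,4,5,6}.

Answer: INVARIANT HOLDS

Analysis:
Allowed set {0,1,2,3,4,5,6}
Reachable = {0,1,2,3,4,5,6}
  0: safe
  1: safe
  2: safe
  3: safe
  4: safe
  5: safe
  6: safe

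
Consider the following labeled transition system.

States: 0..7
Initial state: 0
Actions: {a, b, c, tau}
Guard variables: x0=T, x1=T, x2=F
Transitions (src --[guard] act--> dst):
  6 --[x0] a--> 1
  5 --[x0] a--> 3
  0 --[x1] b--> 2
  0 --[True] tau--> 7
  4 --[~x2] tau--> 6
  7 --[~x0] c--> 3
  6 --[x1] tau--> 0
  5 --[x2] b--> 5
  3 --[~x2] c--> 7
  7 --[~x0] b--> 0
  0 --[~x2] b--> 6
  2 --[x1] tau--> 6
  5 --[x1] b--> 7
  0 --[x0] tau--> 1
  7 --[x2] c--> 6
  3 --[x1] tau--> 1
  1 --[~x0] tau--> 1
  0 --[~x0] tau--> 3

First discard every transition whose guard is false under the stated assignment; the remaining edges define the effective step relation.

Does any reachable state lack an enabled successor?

R = {0,1,2,6,7}
  0: b→2  b→6  tau→1  tau→7  [deg 4]
  1: ∅  [no exit]
  2: tau→6  [deg 1]
  6: a→1  tau→0  [deg 2]
  7: ∅  [no exit]
Path to 1: tau

Answer: DEADLOCK at state 1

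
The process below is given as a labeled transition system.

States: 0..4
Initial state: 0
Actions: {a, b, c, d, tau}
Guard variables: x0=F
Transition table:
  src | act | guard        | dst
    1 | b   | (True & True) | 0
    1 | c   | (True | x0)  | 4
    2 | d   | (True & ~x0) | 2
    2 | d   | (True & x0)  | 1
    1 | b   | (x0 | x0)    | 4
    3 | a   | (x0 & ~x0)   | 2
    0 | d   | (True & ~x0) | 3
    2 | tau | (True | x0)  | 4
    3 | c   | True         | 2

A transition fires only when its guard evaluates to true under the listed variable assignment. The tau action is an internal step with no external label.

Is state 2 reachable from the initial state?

Answer: REACHABLE

Trace:
After dropping false guards: 6 live edges.
Layer 0: {0}
Layer 1: {3}  now seen {0,3}
Layer 2: {2}  now seen {0,2,3}
Layer 3: {4}  now seen {0,2,3,4}
R = {0,2,3,4}
witness 2: d·c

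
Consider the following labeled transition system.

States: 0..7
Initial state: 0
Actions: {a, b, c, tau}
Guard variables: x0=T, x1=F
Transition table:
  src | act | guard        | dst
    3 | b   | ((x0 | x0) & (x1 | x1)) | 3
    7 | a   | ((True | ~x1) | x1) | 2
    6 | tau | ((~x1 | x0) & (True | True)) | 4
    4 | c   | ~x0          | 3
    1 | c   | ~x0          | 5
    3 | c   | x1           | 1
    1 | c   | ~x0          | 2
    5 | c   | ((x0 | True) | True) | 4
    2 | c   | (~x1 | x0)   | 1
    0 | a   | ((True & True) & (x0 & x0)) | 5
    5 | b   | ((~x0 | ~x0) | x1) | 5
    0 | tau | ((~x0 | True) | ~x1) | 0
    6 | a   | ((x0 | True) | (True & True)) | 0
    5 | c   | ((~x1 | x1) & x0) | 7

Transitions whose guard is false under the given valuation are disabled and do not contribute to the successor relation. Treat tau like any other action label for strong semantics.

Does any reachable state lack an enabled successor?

R = {0,1,2,4,5,7}
  0: a→5  tau→0  [2 exit(s)]
  1: ∅  [no exit]
  2: c→1  [1 exit(s)]
  4: ∅  [no exit]
  5: c→4  c→7  [2 exit(s)]
  7: a→2  [1 exit(s)]
trace reaching 1: a·c·a·c

Answer: DEADLOCK at state 1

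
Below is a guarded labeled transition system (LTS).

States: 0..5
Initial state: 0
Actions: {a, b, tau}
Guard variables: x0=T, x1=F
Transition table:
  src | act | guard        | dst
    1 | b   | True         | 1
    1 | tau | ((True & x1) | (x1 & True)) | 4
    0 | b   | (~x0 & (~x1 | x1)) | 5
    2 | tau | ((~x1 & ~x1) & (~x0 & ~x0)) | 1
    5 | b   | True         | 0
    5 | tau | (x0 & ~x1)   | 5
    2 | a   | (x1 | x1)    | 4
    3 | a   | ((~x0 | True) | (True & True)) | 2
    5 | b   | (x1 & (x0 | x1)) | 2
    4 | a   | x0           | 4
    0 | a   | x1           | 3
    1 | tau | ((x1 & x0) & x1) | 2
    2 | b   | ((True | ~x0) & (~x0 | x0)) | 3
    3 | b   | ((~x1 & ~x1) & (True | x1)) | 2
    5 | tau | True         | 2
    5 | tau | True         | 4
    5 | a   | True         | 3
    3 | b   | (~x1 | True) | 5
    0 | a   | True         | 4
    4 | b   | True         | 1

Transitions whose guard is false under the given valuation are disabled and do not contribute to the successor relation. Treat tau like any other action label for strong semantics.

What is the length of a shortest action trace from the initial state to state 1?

Layered search for 1:
  L0 = {0}
  L1 = {4}
  L2 = {1}
depth(1)=2, e.g. a·b

Answer: 2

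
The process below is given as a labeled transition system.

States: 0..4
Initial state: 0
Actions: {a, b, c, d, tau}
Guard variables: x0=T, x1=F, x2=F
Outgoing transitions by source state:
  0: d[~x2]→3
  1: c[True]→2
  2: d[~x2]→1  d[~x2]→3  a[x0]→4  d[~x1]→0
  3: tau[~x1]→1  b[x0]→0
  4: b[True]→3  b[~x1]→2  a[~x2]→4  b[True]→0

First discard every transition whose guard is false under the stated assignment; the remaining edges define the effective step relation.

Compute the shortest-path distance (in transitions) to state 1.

Answer: 2

Trace:
BFS to 1:
  L0 = {0}
  L1 = {3}
  L2 = {1}
1 enters at depth 2; path d·tau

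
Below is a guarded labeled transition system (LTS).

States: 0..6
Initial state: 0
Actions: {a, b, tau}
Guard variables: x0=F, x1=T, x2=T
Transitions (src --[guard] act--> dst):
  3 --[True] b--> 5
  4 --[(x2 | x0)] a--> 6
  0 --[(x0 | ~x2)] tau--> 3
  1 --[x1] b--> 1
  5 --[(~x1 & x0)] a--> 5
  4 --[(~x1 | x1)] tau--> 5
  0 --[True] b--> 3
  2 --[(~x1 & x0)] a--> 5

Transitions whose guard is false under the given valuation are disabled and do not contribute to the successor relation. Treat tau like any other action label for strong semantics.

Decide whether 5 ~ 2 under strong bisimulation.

Compute ~ classes (split until stable):
  round 0: {{0,1,2,3,4,5,6}}
  round 1: {{0,1,3},{2,5,6},{4}}
  round 2: {{0,1},{2,5,6},{3},{4}}
  round 3: {{0},{1},{2,5,6},{3},{4}}
5 equivalence class(es) (converged in 4)
5∈{2,5,6}, 2∈{2,5,6}

Answer: BISIMILAR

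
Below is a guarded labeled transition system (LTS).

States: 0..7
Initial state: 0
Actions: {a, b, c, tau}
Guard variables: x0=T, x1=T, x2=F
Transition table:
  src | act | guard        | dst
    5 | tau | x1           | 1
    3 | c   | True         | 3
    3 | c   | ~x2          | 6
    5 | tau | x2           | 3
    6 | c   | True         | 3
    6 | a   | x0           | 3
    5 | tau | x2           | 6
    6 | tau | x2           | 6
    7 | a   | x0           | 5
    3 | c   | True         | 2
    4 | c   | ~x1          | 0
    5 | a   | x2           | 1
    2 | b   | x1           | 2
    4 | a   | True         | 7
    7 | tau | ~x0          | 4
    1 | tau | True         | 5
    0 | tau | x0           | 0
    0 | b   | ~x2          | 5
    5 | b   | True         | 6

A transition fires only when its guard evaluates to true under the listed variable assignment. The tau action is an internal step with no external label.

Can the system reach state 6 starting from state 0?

Guard filter leaves 13 enabled edge(s).
Layer 0: {0}
Layer 1: {5}  now seen {0,5}
Layer 2: {1,6}  now seen {0,1,5,6}
Layer 3: {3}  now seen {0,1,3,5,6}
Layer 4: {2}  now seen {0,1,2,3,5,6}
Reachable = {0,1,2,3,5,6}
trace reaching 6: b·b

Answer: REACHABLE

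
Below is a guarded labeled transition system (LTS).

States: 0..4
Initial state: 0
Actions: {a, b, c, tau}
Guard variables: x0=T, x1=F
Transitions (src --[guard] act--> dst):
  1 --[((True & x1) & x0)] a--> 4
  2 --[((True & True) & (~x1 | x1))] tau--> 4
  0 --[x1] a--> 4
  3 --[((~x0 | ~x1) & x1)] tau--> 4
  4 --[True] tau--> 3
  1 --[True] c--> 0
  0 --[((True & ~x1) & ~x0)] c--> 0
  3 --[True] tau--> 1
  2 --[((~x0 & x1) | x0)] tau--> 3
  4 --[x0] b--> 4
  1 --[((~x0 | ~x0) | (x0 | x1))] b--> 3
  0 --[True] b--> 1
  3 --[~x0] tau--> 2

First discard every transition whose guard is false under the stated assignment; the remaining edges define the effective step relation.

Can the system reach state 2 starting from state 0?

Answer: UNREACHABLE

Analysis:
8 transition(s) survive guard evaluation.
L0 = {0}
L1 = {1}  cumulative {0,1}
L2 = {3}  cumulative {0,1,3}
Reachable = {0,1,3}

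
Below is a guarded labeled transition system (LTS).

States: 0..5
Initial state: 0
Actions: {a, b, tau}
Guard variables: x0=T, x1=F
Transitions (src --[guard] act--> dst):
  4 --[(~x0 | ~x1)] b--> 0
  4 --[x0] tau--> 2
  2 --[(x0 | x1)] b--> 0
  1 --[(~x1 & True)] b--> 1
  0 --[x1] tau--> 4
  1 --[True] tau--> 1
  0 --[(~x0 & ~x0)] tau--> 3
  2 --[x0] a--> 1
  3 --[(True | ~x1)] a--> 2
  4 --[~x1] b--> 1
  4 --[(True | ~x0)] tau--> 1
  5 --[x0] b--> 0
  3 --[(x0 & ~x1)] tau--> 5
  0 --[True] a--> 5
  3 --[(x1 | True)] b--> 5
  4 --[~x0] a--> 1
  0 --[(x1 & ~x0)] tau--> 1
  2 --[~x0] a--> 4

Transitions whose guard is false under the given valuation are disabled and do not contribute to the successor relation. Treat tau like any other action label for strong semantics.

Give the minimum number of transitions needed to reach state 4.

Layered search for 4:
  L0 = {0}
  L1 = {5}
4 never appears.

Answer: UNREACHABLE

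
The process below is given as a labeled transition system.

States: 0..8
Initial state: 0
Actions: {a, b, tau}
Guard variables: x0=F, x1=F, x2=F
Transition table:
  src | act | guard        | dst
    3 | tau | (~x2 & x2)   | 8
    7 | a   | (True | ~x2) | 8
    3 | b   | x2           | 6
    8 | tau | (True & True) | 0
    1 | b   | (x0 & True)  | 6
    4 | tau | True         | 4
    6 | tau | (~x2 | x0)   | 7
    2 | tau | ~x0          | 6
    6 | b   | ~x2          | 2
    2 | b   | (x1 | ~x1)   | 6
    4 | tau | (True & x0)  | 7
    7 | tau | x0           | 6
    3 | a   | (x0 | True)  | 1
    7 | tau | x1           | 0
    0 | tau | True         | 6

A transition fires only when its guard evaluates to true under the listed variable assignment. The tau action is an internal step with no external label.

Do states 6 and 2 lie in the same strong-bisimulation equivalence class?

Answer: NOT BISIMILAR

Trace:
Refine partition for ~:
  π0 = {{0,1,2,3,4,5,6,7,8}}
  π1 = {{0,4,8},{1,5},{2,6},{3,7}}
  π2 = {{0},{1,5},{2},{3},{4,8},{6},{7}}
  π3 = {{0},{1,5},{2},{3},{4},{6},{7},{8}}
stable after 4 split(s): 8 block(s)
[6]={6}  [2]={2}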